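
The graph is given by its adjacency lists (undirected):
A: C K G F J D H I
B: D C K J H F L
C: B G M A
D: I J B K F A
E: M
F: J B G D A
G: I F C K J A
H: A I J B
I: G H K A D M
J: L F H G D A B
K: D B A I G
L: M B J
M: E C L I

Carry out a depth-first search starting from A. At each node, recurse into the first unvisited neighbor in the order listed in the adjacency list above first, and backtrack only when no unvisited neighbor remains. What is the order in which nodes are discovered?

Visit A
A → C
C → B
B → D
D → I
I → G
G → F
F → J
J → L
L → M
M → E
J → H
G → K

A, C, B, D, I, G, F, J, L, M, E, H, K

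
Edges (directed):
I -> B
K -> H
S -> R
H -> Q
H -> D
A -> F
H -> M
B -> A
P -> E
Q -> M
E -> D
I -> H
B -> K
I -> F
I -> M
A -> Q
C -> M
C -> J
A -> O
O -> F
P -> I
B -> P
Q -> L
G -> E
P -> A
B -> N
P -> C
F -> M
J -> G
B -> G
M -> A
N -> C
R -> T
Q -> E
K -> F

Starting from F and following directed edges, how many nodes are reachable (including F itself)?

BFS from F visits: F, M, A, O, Q, E, L, D
Reachable nodes: 8 of 20 total.

8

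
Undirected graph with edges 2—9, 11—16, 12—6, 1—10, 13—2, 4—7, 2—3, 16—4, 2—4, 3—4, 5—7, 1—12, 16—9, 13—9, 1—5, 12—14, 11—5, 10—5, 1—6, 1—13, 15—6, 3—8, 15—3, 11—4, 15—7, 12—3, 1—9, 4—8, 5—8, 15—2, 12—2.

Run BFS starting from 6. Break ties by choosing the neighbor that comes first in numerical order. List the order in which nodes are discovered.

6, 1, 12, 15, 5, 9, 10, 13, 2, 3, 14, 7, 8, 11, 16, 4

Visit 6; enqueue 1, 12, 15 → queue [1, 12, 15]
Visit 1; enqueue 5, 9, 10, 13 → queue [12, 15, 5, 9, 10, 13]
Visit 12; enqueue 2, 3, 14 → queue [15, 5, 9, 10, 13, 2, 3, 14]
Visit 15; enqueue 7 → queue [5, 9, 10, 13, 2, 3, 14, 7]
Visit 5; enqueue 8, 11 → queue [9, 10, 13, 2, 3, 14, 7, 8, 11]
Visit 9; enqueue 16 → queue [10, 13, 2, 3, 14, 7, 8, 11, 16]
Visit 10 → queue [13, 2, 3, 14, 7, 8, 11, 16]
Visit 13 → queue [2, 3, 14, 7, 8, 11, 16]
Visit 2; enqueue 4 → queue [3, 14, 7, 8, 11, 16, 4]
Visit 3 → queue [14, 7, 8, 11, 16, 4]
Visit 14 → queue [7, 8, 11, 16, 4]
Visit 7 → queue [8, 11, 16, 4]
Visit 8 → queue [11, 16, 4]
Visit 11 → queue [16, 4]
Visit 16 → queue [4]
Visit 4 → queue []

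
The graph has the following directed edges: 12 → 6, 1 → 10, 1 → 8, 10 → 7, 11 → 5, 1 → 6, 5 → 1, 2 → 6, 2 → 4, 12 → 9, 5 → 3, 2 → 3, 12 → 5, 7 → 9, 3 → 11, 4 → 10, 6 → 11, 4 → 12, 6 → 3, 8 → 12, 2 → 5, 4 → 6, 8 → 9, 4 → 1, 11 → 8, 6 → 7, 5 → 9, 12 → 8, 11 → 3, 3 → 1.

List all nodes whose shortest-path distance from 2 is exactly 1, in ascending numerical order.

3, 4, 5, 6

Level 0: 2
Level 1: 3, 4, 5, 6
Level 2: 1, 7, 9, 10, 11, 12
Level 3: 8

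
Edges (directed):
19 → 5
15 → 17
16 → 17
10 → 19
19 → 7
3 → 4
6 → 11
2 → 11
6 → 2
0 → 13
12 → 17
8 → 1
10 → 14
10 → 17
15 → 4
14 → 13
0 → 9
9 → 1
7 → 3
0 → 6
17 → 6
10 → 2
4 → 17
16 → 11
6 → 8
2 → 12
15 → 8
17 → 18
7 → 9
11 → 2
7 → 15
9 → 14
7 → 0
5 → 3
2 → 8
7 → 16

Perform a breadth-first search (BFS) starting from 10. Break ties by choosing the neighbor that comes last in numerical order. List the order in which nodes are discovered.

Visit 10; enqueue 19, 17, 14, 2 → queue [19, 17, 14, 2]
Visit 19; enqueue 7, 5 → queue [17, 14, 2, 7, 5]
Visit 17; enqueue 18, 6 → queue [14, 2, 7, 5, 18, 6]
Visit 14; enqueue 13 → queue [2, 7, 5, 18, 6, 13]
Visit 2; enqueue 12, 11, 8 → queue [7, 5, 18, 6, 13, 12, 11, 8]
Visit 7; enqueue 16, 15, 9, 3, 0 → queue [5, 18, 6, 13, 12, 11, 8, 16, 15, 9, 3, 0]
Visit 5 → queue [18, 6, 13, 12, 11, 8, 16, 15, 9, 3, 0]
Visit 18 → queue [6, 13, 12, 11, 8, 16, 15, 9, 3, 0]
Visit 6 → queue [13, 12, 11, 8, 16, 15, 9, 3, 0]
Visit 13 → queue [12, 11, 8, 16, 15, 9, 3, 0]
Visit 12 → queue [11, 8, 16, 15, 9, 3, 0]
Visit 11 → queue [8, 16, 15, 9, 3, 0]
Visit 8; enqueue 1 → queue [16, 15, 9, 3, 0, 1]
Visit 16 → queue [15, 9, 3, 0, 1]
Visit 15; enqueue 4 → queue [9, 3, 0, 1, 4]
Visit 9 → queue [3, 0, 1, 4]
Visit 3 → queue [0, 1, 4]
Visit 0 → queue [1, 4]
Visit 1 → queue [4]
Visit 4 → queue []

10, 19, 17, 14, 2, 7, 5, 18, 6, 13, 12, 11, 8, 16, 15, 9, 3, 0, 1, 4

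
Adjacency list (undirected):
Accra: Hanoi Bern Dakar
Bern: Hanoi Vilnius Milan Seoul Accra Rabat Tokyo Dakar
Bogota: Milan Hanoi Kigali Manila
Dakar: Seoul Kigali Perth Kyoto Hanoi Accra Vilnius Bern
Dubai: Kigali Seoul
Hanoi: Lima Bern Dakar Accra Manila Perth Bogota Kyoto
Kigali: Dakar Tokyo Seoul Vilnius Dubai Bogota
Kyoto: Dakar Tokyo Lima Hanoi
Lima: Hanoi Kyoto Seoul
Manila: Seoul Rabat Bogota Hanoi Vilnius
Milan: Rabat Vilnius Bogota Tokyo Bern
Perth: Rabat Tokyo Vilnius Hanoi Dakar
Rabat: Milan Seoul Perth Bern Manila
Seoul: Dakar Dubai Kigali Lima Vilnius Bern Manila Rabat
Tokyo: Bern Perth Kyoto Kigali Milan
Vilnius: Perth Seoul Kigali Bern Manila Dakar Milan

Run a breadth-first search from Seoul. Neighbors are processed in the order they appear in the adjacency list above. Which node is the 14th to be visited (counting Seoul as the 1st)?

Visit Seoul; enqueue Dakar, Dubai, Kigali, Lima, Vilnius, Bern, Manila, Rabat → queue [Dakar, Dubai, Kigali, Lima, Vilnius, Bern, Manila, Rabat]
Visit Dakar; enqueue Perth, Kyoto, Hanoi, Accra → queue [Dubai, Kigali, Lima, Vilnius, Bern, Manila, Rabat, Perth, Kyoto, Hanoi, Accra]
Visit Dubai → queue [Kigali, Lima, Vilnius, Bern, Manila, Rabat, Perth, Kyoto, Hanoi, Accra]
Visit Kigali; enqueue Tokyo, Bogota → queue [Lima, Vilnius, Bern, Manila, Rabat, Perth, Kyoto, Hanoi, Accra, Tokyo, Bogota]
Visit Lima → queue [Vilnius, Bern, Manila, Rabat, Perth, Kyoto, Hanoi, Accra, Tokyo, Bogota]
Visit Vilnius; enqueue Milan → queue [Bern, Manila, Rabat, Perth, Kyoto, Hanoi, Accra, Tokyo, Bogota, Milan]
Visit Bern → queue [Manila, Rabat, Perth, Kyoto, Hanoi, Accra, Tokyo, Bogota, Milan]
Visit Manila → queue [Rabat, Perth, Kyoto, Hanoi, Accra, Tokyo, Bogota, Milan]
Visit Rabat → queue [Perth, Kyoto, Hanoi, Accra, Tokyo, Bogota, Milan]
Visit Perth → queue [Kyoto, Hanoi, Accra, Tokyo, Bogota, Milan]
Visit Kyoto → queue [Hanoi, Accra, Tokyo, Bogota, Milan]
Visit Hanoi → queue [Accra, Tokyo, Bogota, Milan]
Visit Accra → queue [Tokyo, Bogota, Milan]
Visit Tokyo → queue [Bogota, Milan]
Visit Bogota → queue [Milan]
Visit Milan → queue []

Visit order: Seoul, Dakar, Dubai, Kigali, Lima, Vilnius, Bern, Manila, Rabat, Perth, Kyoto, Hanoi, Accra, Tokyo, Bogota, Milan

Tokyo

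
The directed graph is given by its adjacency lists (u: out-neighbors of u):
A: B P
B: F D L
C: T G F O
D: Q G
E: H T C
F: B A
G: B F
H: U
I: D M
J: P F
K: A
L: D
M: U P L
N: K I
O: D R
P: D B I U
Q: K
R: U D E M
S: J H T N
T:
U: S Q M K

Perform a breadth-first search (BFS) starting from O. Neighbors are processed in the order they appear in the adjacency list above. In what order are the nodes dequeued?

Visit O; enqueue D, R → queue [D, R]
Visit D; enqueue Q, G → queue [R, Q, G]
Visit R; enqueue U, E, M → queue [Q, G, U, E, M]
Visit Q; enqueue K → queue [G, U, E, M, K]
Visit G; enqueue B, F → queue [U, E, M, K, B, F]
Visit U; enqueue S → queue [E, M, K, B, F, S]
Visit E; enqueue H, T, C → queue [M, K, B, F, S, H, T, C]
Visit M; enqueue P, L → queue [K, B, F, S, H, T, C, P, L]
Visit K; enqueue A → queue [B, F, S, H, T, C, P, L, A]
Visit B → queue [F, S, H, T, C, P, L, A]
Visit F → queue [S, H, T, C, P, L, A]
Visit S; enqueue J, N → queue [H, T, C, P, L, A, J, N]
Visit H → queue [T, C, P, L, A, J, N]
Visit T → queue [C, P, L, A, J, N]
Visit C → queue [P, L, A, J, N]
Visit P; enqueue I → queue [L, A, J, N, I]
Visit L → queue [A, J, N, I]
Visit A → queue [J, N, I]
Visit J → queue [N, I]
Visit N → queue [I]
Visit I → queue []

O D R Q G U E M K B F S H T C P L A J N I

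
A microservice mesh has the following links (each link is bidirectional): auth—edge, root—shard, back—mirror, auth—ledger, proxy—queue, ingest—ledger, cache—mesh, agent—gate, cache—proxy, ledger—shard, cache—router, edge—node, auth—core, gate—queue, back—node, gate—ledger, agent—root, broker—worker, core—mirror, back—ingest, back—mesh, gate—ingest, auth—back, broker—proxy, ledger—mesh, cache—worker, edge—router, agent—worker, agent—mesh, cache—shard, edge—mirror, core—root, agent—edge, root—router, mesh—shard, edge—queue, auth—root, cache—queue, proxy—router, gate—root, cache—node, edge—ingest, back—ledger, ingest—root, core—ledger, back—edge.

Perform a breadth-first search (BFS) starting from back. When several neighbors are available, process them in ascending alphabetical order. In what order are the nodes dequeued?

Visit back; enqueue auth, edge, ingest, ledger, mesh, mirror, node → queue [auth, edge, ingest, ledger, mesh, mirror, node]
Visit auth; enqueue core, root → queue [edge, ingest, ledger, mesh, mirror, node, core, root]
Visit edge; enqueue agent, queue, router → queue [ingest, ledger, mesh, mirror, node, core, root, agent, queue, router]
Visit ingest; enqueue gate → queue [ledger, mesh, mirror, node, core, root, agent, queue, router, gate]
Visit ledger; enqueue shard → queue [mesh, mirror, node, core, root, agent, queue, router, gate, shard]
Visit mesh; enqueue cache → queue [mirror, node, core, root, agent, queue, router, gate, shard, cache]
Visit mirror → queue [node, core, root, agent, queue, router, gate, shard, cache]
Visit node → queue [core, root, agent, queue, router, gate, shard, cache]
Visit core → queue [root, agent, queue, router, gate, shard, cache]
Visit root → queue [agent, queue, router, gate, shard, cache]
Visit agent; enqueue worker → queue [queue, router, gate, shard, cache, worker]
Visit queue; enqueue proxy → queue [router, gate, shard, cache, worker, proxy]
Visit router → queue [gate, shard, cache, worker, proxy]
Visit gate → queue [shard, cache, worker, proxy]
Visit shard → queue [cache, worker, proxy]
Visit cache → queue [worker, proxy]
Visit worker; enqueue broker → queue [proxy, broker]
Visit proxy → queue [broker]
Visit broker → queue []

back auth edge ingest ledger mesh mirror node core root agent queue router gate shard cache worker proxy broker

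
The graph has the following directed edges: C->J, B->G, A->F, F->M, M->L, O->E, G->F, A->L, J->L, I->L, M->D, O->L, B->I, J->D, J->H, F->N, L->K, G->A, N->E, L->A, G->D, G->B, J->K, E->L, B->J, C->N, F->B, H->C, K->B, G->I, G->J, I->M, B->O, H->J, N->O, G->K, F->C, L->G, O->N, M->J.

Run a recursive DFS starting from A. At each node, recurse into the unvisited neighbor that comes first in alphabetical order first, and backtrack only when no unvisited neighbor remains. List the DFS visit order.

Visit A
A → F
F → B
B → G
G → D
G → I
I → L
L → K
I → M
M → J
J → H
H → C
C → N
N → E
N → O

A F B G D I L K M J H C N E O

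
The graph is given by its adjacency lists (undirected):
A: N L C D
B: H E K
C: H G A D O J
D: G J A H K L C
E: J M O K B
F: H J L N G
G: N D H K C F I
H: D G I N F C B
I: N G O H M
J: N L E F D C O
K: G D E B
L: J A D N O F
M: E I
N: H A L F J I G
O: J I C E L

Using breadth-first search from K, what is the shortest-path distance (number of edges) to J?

2

Level 0: K
Level 1: B, D, E, G
Level 2: A, C, F, H, I, J, L, M, N, O
J first appears at level 2.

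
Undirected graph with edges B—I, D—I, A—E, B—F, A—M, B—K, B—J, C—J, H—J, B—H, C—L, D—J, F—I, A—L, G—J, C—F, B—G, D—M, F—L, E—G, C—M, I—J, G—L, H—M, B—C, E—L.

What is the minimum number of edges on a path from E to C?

2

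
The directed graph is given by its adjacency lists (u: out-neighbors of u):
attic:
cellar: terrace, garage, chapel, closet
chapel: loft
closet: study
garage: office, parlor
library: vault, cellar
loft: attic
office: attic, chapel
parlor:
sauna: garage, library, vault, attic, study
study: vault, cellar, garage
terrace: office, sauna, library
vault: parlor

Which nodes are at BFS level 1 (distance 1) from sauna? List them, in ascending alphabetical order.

attic, garage, library, study, vault

Level 0: sauna
Level 1: attic, garage, library, study, vault
Level 2: cellar, office, parlor
Level 3: chapel, closet, terrace
Level 4: loft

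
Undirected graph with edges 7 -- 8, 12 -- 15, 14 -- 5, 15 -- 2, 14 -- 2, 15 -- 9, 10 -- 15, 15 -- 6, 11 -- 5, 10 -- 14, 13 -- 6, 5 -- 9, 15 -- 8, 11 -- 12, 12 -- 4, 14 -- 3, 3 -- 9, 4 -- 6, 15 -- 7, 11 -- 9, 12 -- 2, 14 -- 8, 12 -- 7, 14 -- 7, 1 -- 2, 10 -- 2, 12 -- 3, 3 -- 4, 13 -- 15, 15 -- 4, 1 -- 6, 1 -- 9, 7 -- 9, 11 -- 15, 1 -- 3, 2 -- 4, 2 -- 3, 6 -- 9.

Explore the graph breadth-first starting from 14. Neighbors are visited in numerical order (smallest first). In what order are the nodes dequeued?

Visit 14; enqueue 2, 3, 5, 7, 8, 10 → queue [2, 3, 5, 7, 8, 10]
Visit 2; enqueue 1, 4, 12, 15 → queue [3, 5, 7, 8, 10, 1, 4, 12, 15]
Visit 3; enqueue 9 → queue [5, 7, 8, 10, 1, 4, 12, 15, 9]
Visit 5; enqueue 11 → queue [7, 8, 10, 1, 4, 12, 15, 9, 11]
Visit 7 → queue [8, 10, 1, 4, 12, 15, 9, 11]
Visit 8 → queue [10, 1, 4, 12, 15, 9, 11]
Visit 10 → queue [1, 4, 12, 15, 9, 11]
Visit 1; enqueue 6 → queue [4, 12, 15, 9, 11, 6]
Visit 4 → queue [12, 15, 9, 11, 6]
Visit 12 → queue [15, 9, 11, 6]
Visit 15; enqueue 13 → queue [9, 11, 6, 13]
Visit 9 → queue [11, 6, 13]
Visit 11 → queue [6, 13]
Visit 6 → queue [13]
Visit 13 → queue []

14, 2, 3, 5, 7, 8, 10, 1, 4, 12, 15, 9, 11, 6, 13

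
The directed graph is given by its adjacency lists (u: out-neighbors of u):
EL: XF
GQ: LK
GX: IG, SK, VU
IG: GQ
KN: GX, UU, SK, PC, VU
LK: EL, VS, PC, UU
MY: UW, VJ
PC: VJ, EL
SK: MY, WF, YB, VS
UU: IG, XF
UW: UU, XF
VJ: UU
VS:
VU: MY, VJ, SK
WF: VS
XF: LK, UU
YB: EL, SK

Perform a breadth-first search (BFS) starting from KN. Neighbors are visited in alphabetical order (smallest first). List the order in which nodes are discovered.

KN → GX → PC → SK → UU → VU → IG → EL → VJ → MY → VS → WF → YB → XF → GQ → UW → LK

Visit KN; enqueue GX, PC, SK, UU, VU → queue [GX, PC, SK, UU, VU]
Visit GX; enqueue IG → queue [PC, SK, UU, VU, IG]
Visit PC; enqueue EL, VJ → queue [SK, UU, VU, IG, EL, VJ]
Visit SK; enqueue MY, VS, WF, YB → queue [UU, VU, IG, EL, VJ, MY, VS, WF, YB]
Visit UU; enqueue XF → queue [VU, IG, EL, VJ, MY, VS, WF, YB, XF]
Visit VU → queue [IG, EL, VJ, MY, VS, WF, YB, XF]
Visit IG; enqueue GQ → queue [EL, VJ, MY, VS, WF, YB, XF, GQ]
Visit EL → queue [VJ, MY, VS, WF, YB, XF, GQ]
Visit VJ → queue [MY, VS, WF, YB, XF, GQ]
Visit MY; enqueue UW → queue [VS, WF, YB, XF, GQ, UW]
Visit VS → queue [WF, YB, XF, GQ, UW]
Visit WF → queue [YB, XF, GQ, UW]
Visit YB → queue [XF, GQ, UW]
Visit XF; enqueue LK → queue [GQ, UW, LK]
Visit GQ → queue [UW, LK]
Visit UW → queue [LK]
Visit LK → queue []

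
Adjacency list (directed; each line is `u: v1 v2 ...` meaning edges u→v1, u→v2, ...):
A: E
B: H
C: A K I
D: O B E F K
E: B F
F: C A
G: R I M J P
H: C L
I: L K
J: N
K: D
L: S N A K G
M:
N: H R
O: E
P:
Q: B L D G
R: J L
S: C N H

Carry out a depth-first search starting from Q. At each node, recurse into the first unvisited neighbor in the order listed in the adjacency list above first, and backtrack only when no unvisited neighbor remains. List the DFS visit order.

Q, B, H, C, A, E, F, K, D, O, I, L, S, N, R, J, G, M, P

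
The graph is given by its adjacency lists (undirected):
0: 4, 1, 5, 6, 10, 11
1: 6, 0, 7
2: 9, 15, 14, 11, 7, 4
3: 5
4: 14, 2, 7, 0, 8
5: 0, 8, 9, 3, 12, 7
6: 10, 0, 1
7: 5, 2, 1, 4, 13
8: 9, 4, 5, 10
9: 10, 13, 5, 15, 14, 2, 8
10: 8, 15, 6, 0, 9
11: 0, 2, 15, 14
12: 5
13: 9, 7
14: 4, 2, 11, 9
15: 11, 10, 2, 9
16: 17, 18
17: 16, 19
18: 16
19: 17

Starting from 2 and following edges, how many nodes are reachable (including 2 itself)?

16

BFS from 2 visits: 2, 9, 15, 14, 11, 7, 4, 10, 13, 5, 8, 0, 1, 6, 3, 12
Reachable nodes: 16 of 20 total.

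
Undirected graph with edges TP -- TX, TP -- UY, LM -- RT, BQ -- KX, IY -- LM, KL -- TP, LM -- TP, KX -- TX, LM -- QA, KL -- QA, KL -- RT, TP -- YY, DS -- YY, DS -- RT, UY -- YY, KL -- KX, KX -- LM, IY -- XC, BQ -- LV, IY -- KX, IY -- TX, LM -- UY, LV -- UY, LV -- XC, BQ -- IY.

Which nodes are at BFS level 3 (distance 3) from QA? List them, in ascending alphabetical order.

Level 0: QA
Level 1: KL, LM
Level 2: IY, KX, RT, TP, UY
Level 3: BQ, DS, LV, TX, XC, YY

BQ, DS, LV, TX, XC, YY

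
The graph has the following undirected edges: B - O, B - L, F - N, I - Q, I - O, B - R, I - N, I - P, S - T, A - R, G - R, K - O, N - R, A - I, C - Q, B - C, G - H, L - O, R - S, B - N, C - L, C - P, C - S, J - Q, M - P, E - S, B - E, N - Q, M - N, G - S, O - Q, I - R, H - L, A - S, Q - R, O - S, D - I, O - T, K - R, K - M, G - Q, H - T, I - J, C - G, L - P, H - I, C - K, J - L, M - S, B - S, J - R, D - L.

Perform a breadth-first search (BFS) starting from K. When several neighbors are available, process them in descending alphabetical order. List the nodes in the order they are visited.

K -> R -> O -> M -> C -> S -> Q -> N -> J -> I -> G -> B -> A -> T -> L -> P -> E -> F -> H -> D

Visit K; enqueue R, O, M, C → queue [R, O, M, C]
Visit R; enqueue S, Q, N, J, I, G, B, A → queue [O, M, C, S, Q, N, J, I, G, B, A]
Visit O; enqueue T, L → queue [M, C, S, Q, N, J, I, G, B, A, T, L]
Visit M; enqueue P → queue [C, S, Q, N, J, I, G, B, A, T, L, P]
Visit C → queue [S, Q, N, J, I, G, B, A, T, L, P]
Visit S; enqueue E → queue [Q, N, J, I, G, B, A, T, L, P, E]
Visit Q → queue [N, J, I, G, B, A, T, L, P, E]
Visit N; enqueue F → queue [J, I, G, B, A, T, L, P, E, F]
Visit J → queue [I, G, B, A, T, L, P, E, F]
Visit I; enqueue H, D → queue [G, B, A, T, L, P, E, F, H, D]
Visit G → queue [B, A, T, L, P, E, F, H, D]
Visit B → queue [A, T, L, P, E, F, H, D]
Visit A → queue [T, L, P, E, F, H, D]
Visit T → queue [L, P, E, F, H, D]
Visit L → queue [P, E, F, H, D]
Visit P → queue [E, F, H, D]
Visit E → queue [F, H, D]
Visit F → queue [H, D]
Visit H → queue [D]
Visit D → queue []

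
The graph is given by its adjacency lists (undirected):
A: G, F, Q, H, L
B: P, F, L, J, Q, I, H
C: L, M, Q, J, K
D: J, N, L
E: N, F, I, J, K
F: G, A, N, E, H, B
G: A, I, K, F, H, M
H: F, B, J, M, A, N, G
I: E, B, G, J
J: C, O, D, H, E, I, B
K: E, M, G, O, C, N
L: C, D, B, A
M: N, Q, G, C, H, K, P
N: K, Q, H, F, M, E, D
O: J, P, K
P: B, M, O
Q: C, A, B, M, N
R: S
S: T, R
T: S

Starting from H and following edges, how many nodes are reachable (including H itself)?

BFS from H visits: H, F, B, J, M, A, N, G, E, P, L, Q, I, C, O, D, K
Reachable nodes: 17 of 20 total.

17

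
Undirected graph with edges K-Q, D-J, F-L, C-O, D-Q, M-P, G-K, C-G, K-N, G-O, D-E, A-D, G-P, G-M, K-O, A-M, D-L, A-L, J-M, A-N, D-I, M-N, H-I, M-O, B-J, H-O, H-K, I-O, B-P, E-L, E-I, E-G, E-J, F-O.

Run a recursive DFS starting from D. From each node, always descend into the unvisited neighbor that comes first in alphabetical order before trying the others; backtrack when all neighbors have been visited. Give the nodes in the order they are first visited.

D → A → L → E → G → C → O → F → H → I → K → N → M → J → B → P → Q

Visit D
D → A
A → L
L → E
E → G
G → C
C → O
O → F
O → H
H → I
H → K
K → N
N → M
M → J
J → B
B → P
K → Q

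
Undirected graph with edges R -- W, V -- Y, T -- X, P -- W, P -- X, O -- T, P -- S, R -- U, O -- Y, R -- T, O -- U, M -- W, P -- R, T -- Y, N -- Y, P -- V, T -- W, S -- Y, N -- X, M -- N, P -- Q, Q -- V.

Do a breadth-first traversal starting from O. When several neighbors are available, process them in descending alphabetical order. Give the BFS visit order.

O, Y, U, T, V, S, N, R, X, W, Q, P, M

Visit O; enqueue Y, U, T → queue [Y, U, T]
Visit Y; enqueue V, S, N → queue [U, T, V, S, N]
Visit U; enqueue R → queue [T, V, S, N, R]
Visit T; enqueue X, W → queue [V, S, N, R, X, W]
Visit V; enqueue Q, P → queue [S, N, R, X, W, Q, P]
Visit S → queue [N, R, X, W, Q, P]
Visit N; enqueue M → queue [R, X, W, Q, P, M]
Visit R → queue [X, W, Q, P, M]
Visit X → queue [W, Q, P, M]
Visit W → queue [Q, P, M]
Visit Q → queue [P, M]
Visit P → queue [M]
Visit M → queue []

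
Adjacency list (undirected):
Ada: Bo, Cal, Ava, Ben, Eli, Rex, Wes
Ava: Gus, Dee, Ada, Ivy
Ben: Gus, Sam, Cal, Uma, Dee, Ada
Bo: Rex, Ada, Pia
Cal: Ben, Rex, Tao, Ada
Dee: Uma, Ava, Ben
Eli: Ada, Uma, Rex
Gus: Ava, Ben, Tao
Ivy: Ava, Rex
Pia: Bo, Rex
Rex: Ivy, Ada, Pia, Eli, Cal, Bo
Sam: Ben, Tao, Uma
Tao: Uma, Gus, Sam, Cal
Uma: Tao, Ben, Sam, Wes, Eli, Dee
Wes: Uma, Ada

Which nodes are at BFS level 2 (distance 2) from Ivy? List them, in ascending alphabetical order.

Ada, Bo, Cal, Dee, Eli, Gus, Pia

Level 0: Ivy
Level 1: Ava, Rex
Level 2: Ada, Bo, Cal, Dee, Eli, Gus, Pia
Level 3: Ben, Tao, Uma, Wes
Level 4: Sam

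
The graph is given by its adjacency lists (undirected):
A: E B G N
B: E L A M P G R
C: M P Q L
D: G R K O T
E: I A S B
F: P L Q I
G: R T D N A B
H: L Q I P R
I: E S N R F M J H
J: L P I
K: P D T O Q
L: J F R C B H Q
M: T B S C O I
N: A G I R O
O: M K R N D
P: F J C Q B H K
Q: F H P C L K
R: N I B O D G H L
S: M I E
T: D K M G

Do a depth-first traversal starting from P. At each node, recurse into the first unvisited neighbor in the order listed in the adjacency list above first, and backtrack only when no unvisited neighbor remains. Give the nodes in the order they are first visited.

P F L J I E A B M T D G R N O K Q H C S

Visit P
P → F
F → L
L → J
J → I
I → E
E → A
A → B
B → M
M → T
T → D
D → G
G → R
R → N
N → O
O → K
K → Q
Q → H
Q → C
M → S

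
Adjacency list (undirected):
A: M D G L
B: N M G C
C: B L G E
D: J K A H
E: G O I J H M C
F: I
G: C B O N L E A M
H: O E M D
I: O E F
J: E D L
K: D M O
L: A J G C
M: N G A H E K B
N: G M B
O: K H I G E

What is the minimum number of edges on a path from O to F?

Level 0: O
Level 1: E, G, H, I, K
Level 2: A, B, C, D, F, J, L, M, N
F first appears at level 2.

2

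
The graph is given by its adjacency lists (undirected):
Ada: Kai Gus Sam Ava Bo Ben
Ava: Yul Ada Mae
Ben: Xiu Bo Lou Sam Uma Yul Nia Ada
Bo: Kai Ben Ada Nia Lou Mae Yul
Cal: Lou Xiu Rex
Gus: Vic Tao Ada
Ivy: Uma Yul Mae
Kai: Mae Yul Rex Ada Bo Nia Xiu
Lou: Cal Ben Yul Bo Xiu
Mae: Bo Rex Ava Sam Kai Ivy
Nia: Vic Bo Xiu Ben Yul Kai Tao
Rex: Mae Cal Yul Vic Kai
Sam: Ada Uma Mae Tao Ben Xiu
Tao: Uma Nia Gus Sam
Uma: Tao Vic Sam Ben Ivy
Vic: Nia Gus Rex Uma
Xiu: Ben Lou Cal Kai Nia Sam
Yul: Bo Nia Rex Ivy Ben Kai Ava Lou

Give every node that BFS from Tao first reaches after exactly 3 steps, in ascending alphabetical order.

Level 0: Tao
Level 1: Gus, Nia, Sam, Uma
Level 2: Ada, Ben, Bo, Ivy, Kai, Mae, Vic, Xiu, Yul
Level 3: Ava, Cal, Lou, Rex

Ava, Cal, Lou, Rex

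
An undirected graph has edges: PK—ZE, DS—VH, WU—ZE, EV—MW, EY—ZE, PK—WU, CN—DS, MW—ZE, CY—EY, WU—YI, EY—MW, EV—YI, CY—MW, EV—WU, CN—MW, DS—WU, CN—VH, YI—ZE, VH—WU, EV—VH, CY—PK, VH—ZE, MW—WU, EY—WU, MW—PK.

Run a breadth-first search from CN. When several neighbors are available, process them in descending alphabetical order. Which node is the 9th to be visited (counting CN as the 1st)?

EY

Visit CN; enqueue VH, MW, DS → queue [VH, MW, DS]
Visit VH; enqueue ZE, WU, EV → queue [MW, DS, ZE, WU, EV]
Visit MW; enqueue PK, EY, CY → queue [DS, ZE, WU, EV, PK, EY, CY]
Visit DS → queue [ZE, WU, EV, PK, EY, CY]
Visit ZE; enqueue YI → queue [WU, EV, PK, EY, CY, YI]
Visit WU → queue [EV, PK, EY, CY, YI]
Visit EV → queue [PK, EY, CY, YI]
Visit PK → queue [EY, CY, YI]
Visit EY → queue [CY, YI]
Visit CY → queue [YI]
Visit YI → queue []

Visit order: CN, VH, MW, DS, ZE, WU, EV, PK, EY, CY, YI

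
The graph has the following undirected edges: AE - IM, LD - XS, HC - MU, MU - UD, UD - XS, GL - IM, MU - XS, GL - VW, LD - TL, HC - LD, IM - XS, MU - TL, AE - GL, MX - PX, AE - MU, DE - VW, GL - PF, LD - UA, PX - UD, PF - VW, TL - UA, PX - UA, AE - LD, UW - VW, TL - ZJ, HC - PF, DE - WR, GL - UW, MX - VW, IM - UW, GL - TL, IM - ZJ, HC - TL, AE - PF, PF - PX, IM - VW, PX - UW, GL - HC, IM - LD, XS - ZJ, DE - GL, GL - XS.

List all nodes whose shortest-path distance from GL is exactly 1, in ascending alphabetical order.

AE, DE, HC, IM, PF, TL, UW, VW, XS

Level 0: GL
Level 1: AE, DE, HC, IM, PF, TL, UW, VW, XS
Level 2: LD, MU, MX, PX, UA, UD, WR, ZJ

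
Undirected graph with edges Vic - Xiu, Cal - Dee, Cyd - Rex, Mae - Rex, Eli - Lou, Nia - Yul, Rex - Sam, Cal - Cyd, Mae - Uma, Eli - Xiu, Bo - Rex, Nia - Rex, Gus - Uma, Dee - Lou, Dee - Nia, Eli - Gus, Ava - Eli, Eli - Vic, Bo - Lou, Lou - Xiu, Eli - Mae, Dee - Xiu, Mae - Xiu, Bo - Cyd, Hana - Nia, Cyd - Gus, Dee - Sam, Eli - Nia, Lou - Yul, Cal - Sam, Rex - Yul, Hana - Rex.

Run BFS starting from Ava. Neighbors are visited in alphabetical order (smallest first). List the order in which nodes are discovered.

Visit Ava; enqueue Eli → queue [Eli]
Visit Eli; enqueue Gus, Lou, Mae, Nia, Vic, Xiu → queue [Gus, Lou, Mae, Nia, Vic, Xiu]
Visit Gus; enqueue Cyd, Uma → queue [Lou, Mae, Nia, Vic, Xiu, Cyd, Uma]
Visit Lou; enqueue Bo, Dee, Yul → queue [Mae, Nia, Vic, Xiu, Cyd, Uma, Bo, Dee, Yul]
Visit Mae; enqueue Rex → queue [Nia, Vic, Xiu, Cyd, Uma, Bo, Dee, Yul, Rex]
Visit Nia; enqueue Hana → queue [Vic, Xiu, Cyd, Uma, Bo, Dee, Yul, Rex, Hana]
Visit Vic → queue [Xiu, Cyd, Uma, Bo, Dee, Yul, Rex, Hana]
Visit Xiu → queue [Cyd, Uma, Bo, Dee, Yul, Rex, Hana]
Visit Cyd; enqueue Cal → queue [Uma, Bo, Dee, Yul, Rex, Hana, Cal]
Visit Uma → queue [Bo, Dee, Yul, Rex, Hana, Cal]
Visit Bo → queue [Dee, Yul, Rex, Hana, Cal]
Visit Dee; enqueue Sam → queue [Yul, Rex, Hana, Cal, Sam]
Visit Yul → queue [Rex, Hana, Cal, Sam]
Visit Rex → queue [Hana, Cal, Sam]
Visit Hana → queue [Cal, Sam]
Visit Cal → queue [Sam]
Visit Sam → queue []

Ava, Eli, Gus, Lou, Mae, Nia, Vic, Xiu, Cyd, Uma, Bo, Dee, Yul, Rex, Hana, Cal, Sam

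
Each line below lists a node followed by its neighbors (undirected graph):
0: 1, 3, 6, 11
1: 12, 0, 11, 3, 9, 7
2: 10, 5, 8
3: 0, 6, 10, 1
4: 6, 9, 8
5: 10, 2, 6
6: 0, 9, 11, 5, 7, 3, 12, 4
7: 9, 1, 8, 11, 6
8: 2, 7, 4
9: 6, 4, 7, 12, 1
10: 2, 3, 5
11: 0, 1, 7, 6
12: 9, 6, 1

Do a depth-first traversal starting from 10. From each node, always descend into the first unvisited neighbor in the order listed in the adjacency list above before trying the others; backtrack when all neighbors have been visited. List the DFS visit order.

10, 2, 5, 6, 0, 1, 12, 9, 4, 8, 7, 11, 3

Visit 10
10 → 2
2 → 5
5 → 6
6 → 0
0 → 1
1 → 12
12 → 9
9 → 4
4 → 8
8 → 7
7 → 11
1 → 3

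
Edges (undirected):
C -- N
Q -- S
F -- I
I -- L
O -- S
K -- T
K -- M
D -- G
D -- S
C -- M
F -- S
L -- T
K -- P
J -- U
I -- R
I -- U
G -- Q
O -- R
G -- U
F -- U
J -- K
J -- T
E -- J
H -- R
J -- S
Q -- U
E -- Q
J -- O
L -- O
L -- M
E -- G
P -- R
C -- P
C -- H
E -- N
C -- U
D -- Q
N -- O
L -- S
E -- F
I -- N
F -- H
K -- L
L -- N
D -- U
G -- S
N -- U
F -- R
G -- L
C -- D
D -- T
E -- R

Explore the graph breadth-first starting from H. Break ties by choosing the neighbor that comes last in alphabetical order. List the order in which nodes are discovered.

Visit H; enqueue R, F, C → queue [R, F, C]
Visit R; enqueue P, O, I, E → queue [F, C, P, O, I, E]
Visit F; enqueue U, S → queue [C, P, O, I, E, U, S]
Visit C; enqueue N, M, D → queue [P, O, I, E, U, S, N, M, D]
Visit P; enqueue K → queue [O, I, E, U, S, N, M, D, K]
Visit O; enqueue L, J → queue [I, E, U, S, N, M, D, K, L, J]
Visit I → queue [E, U, S, N, M, D, K, L, J]
Visit E; enqueue Q, G → queue [U, S, N, M, D, K, L, J, Q, G]
Visit U → queue [S, N, M, D, K, L, J, Q, G]
Visit S → queue [N, M, D, K, L, J, Q, G]
Visit N → queue [M, D, K, L, J, Q, G]
Visit M → queue [D, K, L, J, Q, G]
Visit D; enqueue T → queue [K, L, J, Q, G, T]
Visit K → queue [L, J, Q, G, T]
Visit L → queue [J, Q, G, T]
Visit J → queue [Q, G, T]
Visit Q → queue [G, T]
Visit G → queue [T]
Visit T → queue []

H → R → F → C → P → O → I → E → U → S → N → M → D → K → L → J → Q → G → T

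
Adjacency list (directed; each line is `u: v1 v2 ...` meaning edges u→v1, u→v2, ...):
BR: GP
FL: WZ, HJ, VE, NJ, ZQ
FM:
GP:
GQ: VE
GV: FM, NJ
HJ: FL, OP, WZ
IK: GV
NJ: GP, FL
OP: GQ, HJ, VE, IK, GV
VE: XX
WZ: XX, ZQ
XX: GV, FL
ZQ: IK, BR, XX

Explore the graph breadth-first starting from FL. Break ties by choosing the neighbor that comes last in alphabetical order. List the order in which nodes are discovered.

Visit FL; enqueue ZQ, WZ, VE, NJ, HJ → queue [ZQ, WZ, VE, NJ, HJ]
Visit ZQ; enqueue XX, IK, BR → queue [WZ, VE, NJ, HJ, XX, IK, BR]
Visit WZ → queue [VE, NJ, HJ, XX, IK, BR]
Visit VE → queue [NJ, HJ, XX, IK, BR]
Visit NJ; enqueue GP → queue [HJ, XX, IK, BR, GP]
Visit HJ; enqueue OP → queue [XX, IK, BR, GP, OP]
Visit XX; enqueue GV → queue [IK, BR, GP, OP, GV]
Visit IK → queue [BR, GP, OP, GV]
Visit BR → queue [GP, OP, GV]
Visit GP → queue [OP, GV]
Visit OP; enqueue GQ → queue [GV, GQ]
Visit GV; enqueue FM → queue [GQ, FM]
Visit GQ → queue [FM]
Visit FM → queue []

FL, ZQ, WZ, VE, NJ, HJ, XX, IK, BR, GP, OP, GV, GQ, FM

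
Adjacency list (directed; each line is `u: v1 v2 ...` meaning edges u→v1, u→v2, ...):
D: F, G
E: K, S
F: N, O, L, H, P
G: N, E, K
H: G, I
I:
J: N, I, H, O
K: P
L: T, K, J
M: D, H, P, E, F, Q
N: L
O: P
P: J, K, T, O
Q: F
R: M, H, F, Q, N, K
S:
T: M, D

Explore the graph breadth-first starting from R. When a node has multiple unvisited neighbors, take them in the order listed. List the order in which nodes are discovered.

Visit R; enqueue M, H, F, Q, N, K → queue [M, H, F, Q, N, K]
Visit M; enqueue D, P, E → queue [H, F, Q, N, K, D, P, E]
Visit H; enqueue G, I → queue [F, Q, N, K, D, P, E, G, I]
Visit F; enqueue O, L → queue [Q, N, K, D, P, E, G, I, O, L]
Visit Q → queue [N, K, D, P, E, G, I, O, L]
Visit N → queue [K, D, P, E, G, I, O, L]
Visit K → queue [D, P, E, G, I, O, L]
Visit D → queue [P, E, G, I, O, L]
Visit P; enqueue J, T → queue [E, G, I, O, L, J, T]
Visit E; enqueue S → queue [G, I, O, L, J, T, S]
Visit G → queue [I, O, L, J, T, S]
Visit I → queue [O, L, J, T, S]
Visit O → queue [L, J, T, S]
Visit L → queue [J, T, S]
Visit J → queue [T, S]
Visit T → queue [S]
Visit S → queue []

R, M, H, F, Q, N, K, D, P, E, G, I, O, L, J, T, S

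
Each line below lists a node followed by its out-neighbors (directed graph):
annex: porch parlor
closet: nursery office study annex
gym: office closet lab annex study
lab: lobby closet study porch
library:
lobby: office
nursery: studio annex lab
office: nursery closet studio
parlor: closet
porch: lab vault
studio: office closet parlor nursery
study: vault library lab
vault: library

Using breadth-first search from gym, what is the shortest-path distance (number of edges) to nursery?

Level 0: gym
Level 1: annex, closet, lab, office, study
Level 2: library, lobby, nursery, parlor, porch, studio, vault
nursery first appears at level 2.

2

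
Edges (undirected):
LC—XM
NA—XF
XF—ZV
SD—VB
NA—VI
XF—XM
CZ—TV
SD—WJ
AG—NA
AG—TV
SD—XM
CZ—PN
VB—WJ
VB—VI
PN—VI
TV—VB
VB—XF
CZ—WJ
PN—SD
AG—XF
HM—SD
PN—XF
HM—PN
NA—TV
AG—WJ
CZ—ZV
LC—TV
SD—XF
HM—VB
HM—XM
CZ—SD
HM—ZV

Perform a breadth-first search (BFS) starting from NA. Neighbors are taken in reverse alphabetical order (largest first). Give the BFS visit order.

NA → XF → VI → TV → AG → ZV → XM → VB → SD → PN → LC → CZ → WJ → HM

Visit NA; enqueue XF, VI, TV, AG → queue [XF, VI, TV, AG]
Visit XF; enqueue ZV, XM, VB, SD, PN → queue [VI, TV, AG, ZV, XM, VB, SD, PN]
Visit VI → queue [TV, AG, ZV, XM, VB, SD, PN]
Visit TV; enqueue LC, CZ → queue [AG, ZV, XM, VB, SD, PN, LC, CZ]
Visit AG; enqueue WJ → queue [ZV, XM, VB, SD, PN, LC, CZ, WJ]
Visit ZV; enqueue HM → queue [XM, VB, SD, PN, LC, CZ, WJ, HM]
Visit XM → queue [VB, SD, PN, LC, CZ, WJ, HM]
Visit VB → queue [SD, PN, LC, CZ, WJ, HM]
Visit SD → queue [PN, LC, CZ, WJ, HM]
Visit PN → queue [LC, CZ, WJ, HM]
Visit LC → queue [CZ, WJ, HM]
Visit CZ → queue [WJ, HM]
Visit WJ → queue [HM]
Visit HM → queue []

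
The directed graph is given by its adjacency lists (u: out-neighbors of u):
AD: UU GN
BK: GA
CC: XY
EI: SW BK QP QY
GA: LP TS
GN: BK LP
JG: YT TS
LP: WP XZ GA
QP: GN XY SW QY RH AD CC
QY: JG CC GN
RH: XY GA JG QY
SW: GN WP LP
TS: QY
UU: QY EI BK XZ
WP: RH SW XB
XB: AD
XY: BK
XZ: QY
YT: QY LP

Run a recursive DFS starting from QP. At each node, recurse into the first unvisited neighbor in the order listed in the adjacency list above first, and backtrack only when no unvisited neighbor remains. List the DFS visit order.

Visit QP
QP → GN
GN → BK
BK → GA
GA → LP
LP → WP
WP → RH
RH → XY
RH → JG
JG → YT
YT → QY
QY → CC
JG → TS
WP → SW
WP → XB
XB → AD
AD → UU
UU → EI
UU → XZ

QP, GN, BK, GA, LP, WP, RH, XY, JG, YT, QY, CC, TS, SW, XB, AD, UU, EI, XZ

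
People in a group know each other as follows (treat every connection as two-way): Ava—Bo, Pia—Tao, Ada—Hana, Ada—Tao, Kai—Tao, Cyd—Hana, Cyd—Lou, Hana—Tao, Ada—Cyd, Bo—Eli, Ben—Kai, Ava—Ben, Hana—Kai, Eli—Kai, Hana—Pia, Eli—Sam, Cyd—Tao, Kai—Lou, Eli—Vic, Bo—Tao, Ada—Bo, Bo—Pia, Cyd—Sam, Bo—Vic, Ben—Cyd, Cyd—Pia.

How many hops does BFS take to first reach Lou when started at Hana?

2

Level 0: Hana
Level 1: Ada, Cyd, Kai, Pia, Tao
Level 2: Ben, Bo, Eli, Lou, Sam
Level 3: Ava, Vic
Lou first appears at level 2.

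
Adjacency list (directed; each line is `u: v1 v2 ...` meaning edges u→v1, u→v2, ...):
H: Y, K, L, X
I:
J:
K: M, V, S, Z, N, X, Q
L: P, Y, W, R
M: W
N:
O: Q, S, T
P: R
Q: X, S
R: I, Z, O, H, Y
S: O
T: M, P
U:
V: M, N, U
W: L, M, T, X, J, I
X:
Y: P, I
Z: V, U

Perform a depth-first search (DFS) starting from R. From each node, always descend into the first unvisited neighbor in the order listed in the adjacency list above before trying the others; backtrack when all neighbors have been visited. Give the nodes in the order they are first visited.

R -> I -> Z -> V -> M -> W -> L -> P -> Y -> T -> X -> J -> N -> U -> O -> Q -> S -> H -> K

Visit R
R → I
R → Z
Z → V
V → M
M → W
W → L
L → P
L → Y
W → T
W → X
W → J
V → N
V → U
R → O
O → Q
Q → S
R → H
H → K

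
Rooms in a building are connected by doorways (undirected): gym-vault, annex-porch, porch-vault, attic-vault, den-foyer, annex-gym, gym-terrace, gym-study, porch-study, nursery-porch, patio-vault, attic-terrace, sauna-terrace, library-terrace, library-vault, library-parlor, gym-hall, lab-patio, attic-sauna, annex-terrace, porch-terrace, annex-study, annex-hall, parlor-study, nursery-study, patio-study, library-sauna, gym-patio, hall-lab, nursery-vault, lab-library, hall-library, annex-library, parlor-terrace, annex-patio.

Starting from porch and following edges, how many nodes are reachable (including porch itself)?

BFS from porch visits: porch, annex, nursery, study, terrace, vault, gym, hall, library, patio, parlor, attic, sauna, lab
Reachable nodes: 14 of 16 total.

14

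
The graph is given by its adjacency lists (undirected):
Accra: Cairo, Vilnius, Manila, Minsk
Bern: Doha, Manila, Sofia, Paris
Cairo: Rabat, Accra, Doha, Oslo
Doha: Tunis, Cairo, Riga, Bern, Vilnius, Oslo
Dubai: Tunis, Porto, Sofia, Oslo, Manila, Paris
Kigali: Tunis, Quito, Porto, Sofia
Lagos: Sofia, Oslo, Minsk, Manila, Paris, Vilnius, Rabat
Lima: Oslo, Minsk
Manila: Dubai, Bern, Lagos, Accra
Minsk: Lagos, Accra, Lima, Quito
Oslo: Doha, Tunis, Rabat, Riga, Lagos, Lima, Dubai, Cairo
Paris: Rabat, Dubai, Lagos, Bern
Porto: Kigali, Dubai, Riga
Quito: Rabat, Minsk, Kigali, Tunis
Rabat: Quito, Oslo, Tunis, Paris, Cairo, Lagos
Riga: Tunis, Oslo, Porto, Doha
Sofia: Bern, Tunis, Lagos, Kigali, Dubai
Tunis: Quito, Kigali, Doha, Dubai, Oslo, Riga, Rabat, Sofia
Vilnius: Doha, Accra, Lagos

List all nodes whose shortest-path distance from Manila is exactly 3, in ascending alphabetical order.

Kigali, Lima, Quito, Riga

Level 0: Manila
Level 1: Accra, Bern, Dubai, Lagos
Level 2: Cairo, Doha, Minsk, Oslo, Paris, Porto, Rabat, Sofia, Tunis, Vilnius
Level 3: Kigali, Lima, Quito, Riga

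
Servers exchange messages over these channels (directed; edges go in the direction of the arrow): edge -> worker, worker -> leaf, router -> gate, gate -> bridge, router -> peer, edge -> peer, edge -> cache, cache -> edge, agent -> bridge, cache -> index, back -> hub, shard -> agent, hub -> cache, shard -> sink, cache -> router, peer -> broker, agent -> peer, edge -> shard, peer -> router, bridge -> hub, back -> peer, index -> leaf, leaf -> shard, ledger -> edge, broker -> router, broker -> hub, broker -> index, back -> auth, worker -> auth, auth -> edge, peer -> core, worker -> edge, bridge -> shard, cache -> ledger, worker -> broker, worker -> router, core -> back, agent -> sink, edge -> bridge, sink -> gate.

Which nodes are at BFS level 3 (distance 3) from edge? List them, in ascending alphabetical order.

back, gate

Level 0: edge
Level 1: bridge, cache, peer, shard, worker
Level 2: agent, auth, broker, core, hub, index, leaf, ledger, router, sink
Level 3: back, gate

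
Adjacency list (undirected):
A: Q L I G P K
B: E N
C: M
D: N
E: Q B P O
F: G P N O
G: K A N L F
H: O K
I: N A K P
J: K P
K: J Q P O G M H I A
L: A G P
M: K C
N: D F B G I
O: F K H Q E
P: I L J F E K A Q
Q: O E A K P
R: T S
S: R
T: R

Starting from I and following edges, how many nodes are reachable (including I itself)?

17

BFS from I visits: I, P, N, K, A, Q, L, J, F, E, G, D, B, O, M, H, C
Reachable nodes: 17 of 20 total.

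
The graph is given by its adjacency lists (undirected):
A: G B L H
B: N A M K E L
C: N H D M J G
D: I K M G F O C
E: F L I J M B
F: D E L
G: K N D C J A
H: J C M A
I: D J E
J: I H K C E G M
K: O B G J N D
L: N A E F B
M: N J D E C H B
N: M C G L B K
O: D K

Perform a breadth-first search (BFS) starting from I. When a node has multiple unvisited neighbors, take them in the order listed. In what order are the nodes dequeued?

I, D, J, E, K, M, G, F, O, C, H, L, B, N, A

Visit I; enqueue D, J, E → queue [D, J, E]
Visit D; enqueue K, M, G, F, O, C → queue [J, E, K, M, G, F, O, C]
Visit J; enqueue H → queue [E, K, M, G, F, O, C, H]
Visit E; enqueue L, B → queue [K, M, G, F, O, C, H, L, B]
Visit K; enqueue N → queue [M, G, F, O, C, H, L, B, N]
Visit M → queue [G, F, O, C, H, L, B, N]
Visit G; enqueue A → queue [F, O, C, H, L, B, N, A]
Visit F → queue [O, C, H, L, B, N, A]
Visit O → queue [C, H, L, B, N, A]
Visit C → queue [H, L, B, N, A]
Visit H → queue [L, B, N, A]
Visit L → queue [B, N, A]
Visit B → queue [N, A]
Visit N → queue [A]
Visit A → queue []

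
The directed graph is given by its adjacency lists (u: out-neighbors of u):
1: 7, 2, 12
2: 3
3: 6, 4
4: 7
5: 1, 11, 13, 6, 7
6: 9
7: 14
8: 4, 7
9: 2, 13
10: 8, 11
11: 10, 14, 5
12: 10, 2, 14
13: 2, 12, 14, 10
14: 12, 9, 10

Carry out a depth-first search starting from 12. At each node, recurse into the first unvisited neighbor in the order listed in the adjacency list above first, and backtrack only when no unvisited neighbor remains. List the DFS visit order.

12 → 10 → 8 → 4 → 7 → 14 → 9 → 2 → 3 → 6 → 13 → 11 → 5 → 1

Visit 12
12 → 10
10 → 8
8 → 4
4 → 7
7 → 14
14 → 9
9 → 2
2 → 3
3 → 6
9 → 13
10 → 11
11 → 5
5 → 1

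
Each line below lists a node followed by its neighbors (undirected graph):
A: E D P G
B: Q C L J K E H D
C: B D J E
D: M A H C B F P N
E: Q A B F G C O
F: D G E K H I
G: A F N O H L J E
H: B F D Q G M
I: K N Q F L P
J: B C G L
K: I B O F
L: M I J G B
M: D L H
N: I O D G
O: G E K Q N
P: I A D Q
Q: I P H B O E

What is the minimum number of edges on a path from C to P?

2

Level 0: C
Level 1: B, D, E, J
Level 2: A, F, G, H, K, L, M, N, O, P, Q
Level 3: I
P first appears at level 2.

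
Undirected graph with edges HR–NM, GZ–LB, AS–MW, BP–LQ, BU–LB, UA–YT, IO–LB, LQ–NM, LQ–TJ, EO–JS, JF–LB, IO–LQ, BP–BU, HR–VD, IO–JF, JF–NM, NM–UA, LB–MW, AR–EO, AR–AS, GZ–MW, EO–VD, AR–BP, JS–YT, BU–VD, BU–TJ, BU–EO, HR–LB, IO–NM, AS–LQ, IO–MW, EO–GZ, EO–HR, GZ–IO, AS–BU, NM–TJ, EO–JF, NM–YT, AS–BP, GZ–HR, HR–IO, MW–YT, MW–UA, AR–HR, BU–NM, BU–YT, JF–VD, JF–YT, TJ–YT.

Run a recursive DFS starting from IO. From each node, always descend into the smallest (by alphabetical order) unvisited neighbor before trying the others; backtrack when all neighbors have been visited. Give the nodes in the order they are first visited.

IO, GZ, EO, AR, AS, BP, BU, LB, HR, NM, JF, VD, YT, JS, MW, UA, TJ, LQ

Visit IO
IO → GZ
GZ → EO
EO → AR
AR → AS
AS → BP
BP → BU
BU → LB
LB → HR
HR → NM
NM → JF
JF → VD
JF → YT
YT → JS
YT → MW
MW → UA
YT → TJ
TJ → LQ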